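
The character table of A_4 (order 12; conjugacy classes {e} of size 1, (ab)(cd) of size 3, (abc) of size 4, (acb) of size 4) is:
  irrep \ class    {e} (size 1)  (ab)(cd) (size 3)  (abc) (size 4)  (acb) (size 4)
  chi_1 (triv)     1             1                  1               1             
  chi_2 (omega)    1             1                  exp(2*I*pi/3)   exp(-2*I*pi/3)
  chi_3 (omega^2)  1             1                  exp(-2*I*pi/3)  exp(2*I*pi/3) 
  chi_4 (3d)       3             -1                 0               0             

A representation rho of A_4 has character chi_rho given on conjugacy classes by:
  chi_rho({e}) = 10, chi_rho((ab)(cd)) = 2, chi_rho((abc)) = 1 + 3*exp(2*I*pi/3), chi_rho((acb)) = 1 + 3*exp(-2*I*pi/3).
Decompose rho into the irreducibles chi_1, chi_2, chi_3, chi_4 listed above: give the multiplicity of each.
Multiplicities: chi_1: 1, chi_2: 3, chi_3: 0, chi_4: 2.

Working: Use <chi_rho, chi> = (1/|G|) sum_C |C| * chi_rho(C) * conj(chi(C)) with |G| = 12 for each irreducible chi in the table:
  <chi_rho, chi_1> = (1/12)[1*(10)*conj(1) + 3*(2)*conj(1) + 4*(1 + 3*exp(2*I*pi/3))*conj(1) + 4*(1 + 3*exp(-2*I*pi/3))*conj(1)]
      = (1/12)[(10) + (6) + (4 + 12*exp(2*I*pi/3)) + (4 + 12*exp(-2*I*pi/3))] = 12/12 = 1
  <chi_rho, chi_2> = (1/12)[1*(10)*conj(1) + 3*(2)*conj(1) + 4*(1 + 3*exp(2*I*pi/3))*conj(exp(2*I*pi/3)) + 4*(1 + 3*exp(-2*I*pi/3))*conj(exp(-2*I*pi/3))]
      = (1/12)[(10) + (6) + (12 + 4*exp(-2*I*pi/3)) + (12 + 4*exp(2*I*pi/3))] = 36/12 = 3
  <chi_rho, chi_3> = (1/12)[1*(10)*conj(1) + 3*(2)*conj(1) + 4*(1 + 3*exp(2*I*pi/3))*conj(exp(-2*I*pi/3)) + 4*(1 + 3*exp(-2*I*pi/3))*conj(exp(2*I*pi/3))]
      = (1/12)[(10) + (6) + (12*exp(-2*I*pi/3) + 4*exp(2*I*pi/3)) + (4*exp(-2*I*pi/3) + 12*exp(2*I*pi/3))] = 0/12 = 0
  <chi_rho, chi_4> = (1/12)[1*(10)*conj(3) + 3*(2)*conj(-1) + 4*(1 + 3*exp(2*I*pi/3))*conj(0) + 4*(1 + 3*exp(-2*I*pi/3))*conj(0)]
      = (1/12)[(30) + (-6) + (0) + (0)] = 24/12 = 2
(Exp terms are combined using exp(i*s)*conj(exp(i*t)) = exp(i*(s-t)), and sums of them are collapsed using the identity that for every m > 1 the m distinct m-th roots of unity sum to 0, e.g. 1 + exp(2*I*pi/3) + exp(-2*I*pi/3) = 0.)
Dimension check: dim(rho) = sum (mult * dim) = 1*1 + 3*1 + 0*1 + 2*3 = 10 = chi_rho(e) = 10.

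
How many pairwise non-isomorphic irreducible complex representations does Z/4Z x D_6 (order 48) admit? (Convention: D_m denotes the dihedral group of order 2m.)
24

Solution. The number of irreducible complex representations of a finite group equals its number of conjugacy classes. For a direct product, #classes(G x H) = #classes(G) * #classes(H). Z/4Z has 4 classes (abelian), D_6 has 6 classes, so 4 * 6 = 24, so Z/4Z x D_6 (order 48) has exactly 24 irreducible complex representations.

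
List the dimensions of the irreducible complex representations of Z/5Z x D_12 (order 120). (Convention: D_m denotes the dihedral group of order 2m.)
Dimensions: 1, 1, 1, 1, 1, 1, 1, 1, 1, 1, 1, 1, 1, 1, 1, 1, 1, 1, 1, 1, 2, 2, 2, 2, 2, 2, 2, 2, 2, 2, 2, 2, 2, 2, 2, 2, 2, 2, 2, 2, 2, 2, 2, 2, 2

Argument: There are 45 irreducibles (= number of conjugacy classes). Their dimensions d_i satisfy sum d_i^2 = |G| = 120: 1 + 1 + 1 + 1 + 1 + 1 + 1 + 1 + 1 + 1 + 1 + 1 + 1 + 1 + 1 + 1 + 1 + 1 + 1 + 1 + 4 + 4 + 4 + 4 + 4 + 4 + 4 + 4 + 4 + 4 + 4 + 4 + 4 + 4 + 4 + 4 + 4 + 4 + 4 + 4 + 4 + 4 + 4 + 4 + 4 = 120. (For the product with Z/5Z: each of the 5 1-dim characters of Z/5Z tensors with each irrep of D_12, giving 5 copies of each D_12-dimension.)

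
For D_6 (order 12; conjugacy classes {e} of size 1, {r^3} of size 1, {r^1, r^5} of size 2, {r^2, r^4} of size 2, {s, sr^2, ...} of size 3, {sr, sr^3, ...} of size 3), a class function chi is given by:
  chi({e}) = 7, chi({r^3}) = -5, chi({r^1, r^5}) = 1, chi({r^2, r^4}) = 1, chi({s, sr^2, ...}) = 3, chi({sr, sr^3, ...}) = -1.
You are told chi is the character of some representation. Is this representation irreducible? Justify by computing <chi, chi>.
Not irreducible (reducible): <chi, chi> = 9 > 1.

Proof sketch: <chi, chi> = (1/|G|) sum_C |C| * |chi(C)|^2 = (1/12)[1*|7|^2 + 1*|-5|^2 + 2*|1|^2 + 2*|1|^2 + 3*|3|^2 + 3*|-1|^2]
  = (1/12)[(49) + (25) + (2) + (2) + (27) + (3)] = 108/12 = 9.
A character is irreducible iff <chi, chi> = 1, so this representation is reducible.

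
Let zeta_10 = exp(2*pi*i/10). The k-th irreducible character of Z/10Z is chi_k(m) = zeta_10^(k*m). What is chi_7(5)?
chi_7(5) = zeta_10^35 = -1

Working: chi_7(5) = zeta_10^(7*5) = zeta_10^35. Since zeta_10^10 = 1, this equals zeta_10^5 = exp(2*pi*i*5/10) = -1.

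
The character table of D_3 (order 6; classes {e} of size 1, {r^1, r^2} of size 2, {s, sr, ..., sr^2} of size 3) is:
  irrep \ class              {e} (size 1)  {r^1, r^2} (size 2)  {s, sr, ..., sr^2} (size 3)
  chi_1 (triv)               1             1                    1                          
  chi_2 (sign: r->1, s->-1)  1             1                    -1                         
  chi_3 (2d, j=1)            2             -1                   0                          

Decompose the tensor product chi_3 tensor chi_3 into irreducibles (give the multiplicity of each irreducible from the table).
chi_3 tensor chi_3 = chi_1 + chi_2 + chi_3 (all other irreducibles have multiplicity 0).

Why: The character of a tensor product is the pointwise product (chi_3 * chi_3)(C) = chi_3(C) * chi_3(C):
  {e}: (2)*(2), {r^1, r^2}: (-1)*(-1), {s, sr, ..., sr^2}: (0)*(0)
so (chi_3 * chi_3) takes values
  {e} -> 4, {r^1, r^2} -> 1, {s, sr, ..., sr^2} -> 0.
Now take the inner product of this character with each irreducible chi from the table, <chi_3*chi_3, chi> = (1/6) sum_C |C| (chi_3*chi_3)(C) conj(chi(C)):
  <chi_3*chi_3, chi_1> = (1/6)[1*(4)*conj(1) + 2*(1)*conj(1) + 3*(0)*conj(1)]
      = (1/6)[(4) + (2) + (0)] = 6/6 = 1
  <chi_3*chi_3, chi_2> = (1/6)[1*(4)*conj(1) + 2*(1)*conj(1) + 3*(0)*conj(-1)]
      = (1/6)[(4) + (2) + (0)] = 6/6 = 1
  <chi_3*chi_3, chi_3> = (1/6)[1*(4)*conj(2) + 2*(1)*conj(-1) + 3*(0)*conj(0)]
      = (1/6)[(8) + (-2) + (0)] = 6/6 = 1
Hence the multiplicities are chi_1: 1, chi_2: 1, chi_3: 1. Dimension check: dim(chi_3)*dim(chi_3) = 2*2 = 4 and sum (mult * dim) = 1*1 + 1*1 + 1*2 = 4.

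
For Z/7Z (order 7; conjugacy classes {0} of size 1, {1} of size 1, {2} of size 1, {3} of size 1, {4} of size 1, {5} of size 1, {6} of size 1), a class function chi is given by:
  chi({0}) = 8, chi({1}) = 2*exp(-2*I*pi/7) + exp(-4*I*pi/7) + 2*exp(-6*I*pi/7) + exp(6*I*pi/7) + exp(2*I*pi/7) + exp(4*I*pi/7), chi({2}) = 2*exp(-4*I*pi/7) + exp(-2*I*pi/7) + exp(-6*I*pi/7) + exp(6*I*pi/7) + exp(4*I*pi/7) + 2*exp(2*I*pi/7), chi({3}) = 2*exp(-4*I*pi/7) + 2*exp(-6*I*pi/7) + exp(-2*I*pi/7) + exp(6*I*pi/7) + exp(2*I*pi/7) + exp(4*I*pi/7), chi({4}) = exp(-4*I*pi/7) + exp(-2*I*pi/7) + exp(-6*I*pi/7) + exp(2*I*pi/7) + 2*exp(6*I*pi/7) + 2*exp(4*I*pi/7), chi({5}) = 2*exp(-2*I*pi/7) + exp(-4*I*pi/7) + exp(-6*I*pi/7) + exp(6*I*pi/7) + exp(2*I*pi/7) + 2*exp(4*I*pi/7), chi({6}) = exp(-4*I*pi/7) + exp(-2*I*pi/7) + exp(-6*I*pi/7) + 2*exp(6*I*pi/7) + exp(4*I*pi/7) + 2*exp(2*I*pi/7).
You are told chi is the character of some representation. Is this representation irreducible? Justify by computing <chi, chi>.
Not irreducible (reducible): <chi, chi> = 12 > 1.

Derivation: <chi, chi> = (1/|G|) sum_C |C| * |chi(C)|^2 = (1/7)[1*|8|^2 + 1*|2*exp(-2*I*pi/7) + exp(-4*I*pi/7) + 2*exp(-6*I*pi/7) + exp(6*I*pi/7) + exp(2*I*pi/7) + exp(4*I*pi/7)|^2 + 1*|2*exp(-4*I*pi/7) + exp(-2*I*pi/7) + exp(-6*I*pi/7) + exp(6*I*pi/7) + exp(4*I*pi/7) + 2*exp(2*I*pi/7)|^2 + 1*|2*exp(-4*I*pi/7) + 2*exp(-6*I*pi/7) + exp(-2*I*pi/7) + exp(6*I*pi/7) + exp(2*I*pi/7) + exp(4*I*pi/7)|^2 + 1*|exp(-4*I*pi/7) + exp(-2*I*pi/7) + exp(-6*I*pi/7) + exp(2*I*pi/7) + 2*exp(6*I*pi/7) + 2*exp(4*I*pi/7)|^2 + 1*|2*exp(-2*I*pi/7) + exp(-4*I*pi/7) + exp(-6*I*pi/7) + exp(6*I*pi/7) + exp(2*I*pi/7) + 2*exp(4*I*pi/7)|^2 + 1*|exp(-4*I*pi/7) + exp(-2*I*pi/7) + exp(-6*I*pi/7) + 2*exp(6*I*pi/7) + exp(4*I*pi/7) + 2*exp(2*I*pi/7)|^2]
  = (1/7)[(64) + (12 + 10*exp(-4*I*pi/7) + 8*exp(-2*I*pi/7) + 8*exp(-6*I*pi/7) + 8*exp(6*I*pi/7) + 8*exp(2*I*pi/7) + 10*exp(4*I*pi/7)) + (12 + 8*exp(-4*I*pi/7) + 8*exp(-2*I*pi/7) + 10*exp(-6*I*pi/7) + 10*exp(6*I*pi/7) + 8*exp(2*I*pi/7) + 8*exp(4*I*pi/7)) + (12 + 10*exp(-2*I*pi/7) + 8*exp(-4*I*pi/7) + 8*exp(-6*I*pi/7) + 8*exp(6*I*pi/7) + 8*exp(4*I*pi/7) + 10*exp(2*I*pi/7)) + (12 + 10*exp(-2*I*pi/7) + 8*exp(-4*I*pi/7) + 8*exp(-6*I*pi/7) + 8*exp(6*I*pi/7) + 8*exp(4*I*pi/7) + 10*exp(2*I*pi/7)) + (12 + 8*exp(-4*I*pi/7) + 8*exp(-2*I*pi/7) + 10*exp(-6*I*pi/7) + 10*exp(6*I*pi/7) + 8*exp(2*I*pi/7) + 8*exp(4*I*pi/7)) + (12 + 10*exp(-4*I*pi/7) + 8*exp(-2*I*pi/7) + 8*exp(-6*I*pi/7) + 8*exp(6*I*pi/7) + 8*exp(2*I*pi/7) + 10*exp(4*I*pi/7))] = 84/7 = 12.
(Exp terms are combined using exp(i*s)*conj(exp(i*t)) = exp(i*(s-t)), and sums of them are collapsed using the identity that for every m > 1 the m distinct m-th roots of unity sum to 0, e.g. 1 + exp(2*I*pi/3) + exp(-2*I*pi/3) = 0.)
A character is irreducible iff <chi, chi> = 1, so this representation is reducible.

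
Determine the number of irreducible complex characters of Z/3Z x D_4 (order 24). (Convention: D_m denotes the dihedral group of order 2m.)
15

Reasoning: The number of irreducible complex representations of a finite group equals its number of conjugacy classes. For a direct product, #classes(G x H) = #classes(G) * #classes(H). Z/3Z has 3 classes (abelian), D_4 has 5 classes, so 3 * 5 = 15, so Z/3Z x D_4 (order 24) has exactly 15 irreducible complex representations.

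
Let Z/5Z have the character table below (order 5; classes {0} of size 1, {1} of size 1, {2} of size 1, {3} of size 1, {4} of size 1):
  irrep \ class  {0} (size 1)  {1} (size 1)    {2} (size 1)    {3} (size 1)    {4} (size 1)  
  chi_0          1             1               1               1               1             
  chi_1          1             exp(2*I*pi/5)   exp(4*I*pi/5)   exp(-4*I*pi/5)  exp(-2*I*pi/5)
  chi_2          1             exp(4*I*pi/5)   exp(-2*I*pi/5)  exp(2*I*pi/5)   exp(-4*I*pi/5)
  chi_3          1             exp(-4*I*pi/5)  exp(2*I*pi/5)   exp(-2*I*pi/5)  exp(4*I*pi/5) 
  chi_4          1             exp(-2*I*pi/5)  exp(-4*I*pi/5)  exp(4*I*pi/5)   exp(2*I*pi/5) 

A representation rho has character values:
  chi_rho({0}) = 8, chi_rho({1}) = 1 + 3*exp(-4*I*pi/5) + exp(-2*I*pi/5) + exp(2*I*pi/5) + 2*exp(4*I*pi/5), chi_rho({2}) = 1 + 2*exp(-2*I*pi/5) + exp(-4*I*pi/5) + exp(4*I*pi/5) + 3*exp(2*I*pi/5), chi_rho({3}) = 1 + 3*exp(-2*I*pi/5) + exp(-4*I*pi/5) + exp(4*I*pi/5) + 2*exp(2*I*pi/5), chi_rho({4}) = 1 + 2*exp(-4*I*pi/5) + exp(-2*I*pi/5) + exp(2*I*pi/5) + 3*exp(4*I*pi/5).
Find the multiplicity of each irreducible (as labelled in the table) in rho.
Multiplicities: chi_0: 1, chi_1: 1, chi_2: 2, chi_3: 3, chi_4: 1.

Why: Use <chi_rho, chi> = (1/|G|) sum_C |C| * chi_rho(C) * conj(chi(C)) with |G| = 5 for each irreducible chi in the table:
  <chi_rho, chi_0> = (1/5)[1*(8)*conj(1) + 1*(1 + 3*exp(-4*I*pi/5) + exp(-2*I*pi/5) + exp(2*I*pi/5) + 2*exp(4*I*pi/5))*conj(1) + 1*(1 + 2*exp(-2*I*pi/5) + exp(-4*I*pi/5) + exp(4*I*pi/5) + 3*exp(2*I*pi/5))*conj(1) + 1*(1 + 3*exp(-2*I*pi/5) + exp(-4*I*pi/5) + exp(4*I*pi/5) + 2*exp(2*I*pi/5))*conj(1) + 1*(1 + 2*exp(-4*I*pi/5) + exp(-2*I*pi/5) + exp(2*I*pi/5) + 3*exp(4*I*pi/5))*conj(1)]
      = (1/5)[(8) + (1 + 3*exp(-4*I*pi/5) + exp(-2*I*pi/5) + exp(2*I*pi/5) + 2*exp(4*I*pi/5)) + (1 + 2*exp(-2*I*pi/5) + exp(-4*I*pi/5) + exp(4*I*pi/5) + 3*exp(2*I*pi/5)) + (1 + 3*exp(-2*I*pi/5) + exp(-4*I*pi/5) + exp(4*I*pi/5) + 2*exp(2*I*pi/5)) + (1 + 2*exp(-4*I*pi/5) + exp(-2*I*pi/5) + exp(2*I*pi/5) + 3*exp(4*I*pi/5))] = 5/5 = 1
  <chi_rho, chi_1> = (1/5)[1*(8)*conj(1) + 1*(1 + 3*exp(-4*I*pi/5) + exp(-2*I*pi/5) + exp(2*I*pi/5) + 2*exp(4*I*pi/5))*conj(exp(2*I*pi/5)) + 1*(1 + 2*exp(-2*I*pi/5) + exp(-4*I*pi/5) + exp(4*I*pi/5) + 3*exp(2*I*pi/5))*conj(exp(4*I*pi/5)) + 1*(1 + 3*exp(-2*I*pi/5) + exp(-4*I*pi/5) + exp(4*I*pi/5) + 2*exp(2*I*pi/5))*conj(exp(-4*I*pi/5)) + 1*(1 + 2*exp(-4*I*pi/5) + exp(-2*I*pi/5) + exp(2*I*pi/5) + 3*exp(4*I*pi/5))*conj(exp(-2*I*pi/5))]
      = (1/5)[(8) + (1 + exp(-2*I*pi/5) + exp(-4*I*pi/5) + 3*exp(4*I*pi/5) + 2*exp(2*I*pi/5)) + (1 + 3*exp(-2*I*pi/5) + exp(-4*I*pi/5) + exp(2*I*pi/5) + 2*exp(4*I*pi/5)) + (1 + 2*exp(-4*I*pi/5) + exp(-2*I*pi/5) + exp(4*I*pi/5) + 3*exp(2*I*pi/5)) + (1 + 2*exp(-2*I*pi/5) + 3*exp(-4*I*pi/5) + exp(4*I*pi/5) + exp(2*I*pi/5))] = 5/5 = 1
  <chi_rho, chi_2> = (1/5)[1*(8)*conj(1) + 1*(1 + 3*exp(-4*I*pi/5) + exp(-2*I*pi/5) + exp(2*I*pi/5) + 2*exp(4*I*pi/5))*conj(exp(4*I*pi/5)) + 1*(1 + 2*exp(-2*I*pi/5) + exp(-4*I*pi/5) + exp(4*I*pi/5) + 3*exp(2*I*pi/5))*conj(exp(-2*I*pi/5)) + 1*(1 + 3*exp(-2*I*pi/5) + exp(-4*I*pi/5) + exp(4*I*pi/5) + 2*exp(2*I*pi/5))*conj(exp(2*I*pi/5)) + 1*(1 + 2*exp(-4*I*pi/5) + exp(-2*I*pi/5) + exp(2*I*pi/5) + 3*exp(4*I*pi/5))*conj(exp(-4*I*pi/5))]
      = (1/5)[(8) + (2 + exp(-2*I*pi/5) + exp(-4*I*pi/5) + exp(4*I*pi/5) + 3*exp(2*I*pi/5)) + (2 + exp(-2*I*pi/5) + exp(-4*I*pi/5) + exp(2*I*pi/5) + 3*exp(4*I*pi/5)) + (2 + 3*exp(-4*I*pi/5) + exp(-2*I*pi/5) + exp(4*I*pi/5) + exp(2*I*pi/5)) + (2 + 3*exp(-2*I*pi/5) + exp(-4*I*pi/5) + exp(4*I*pi/5) + exp(2*I*pi/5))] = 10/5 = 2
  <chi_rho, chi_3> = (1/5)[1*(8)*conj(1) + 1*(1 + 3*exp(-4*I*pi/5) + exp(-2*I*pi/5) + exp(2*I*pi/5) + 2*exp(4*I*pi/5))*conj(exp(-4*I*pi/5)) + 1*(1 + 2*exp(-2*I*pi/5) + exp(-4*I*pi/5) + exp(4*I*pi/5) + 3*exp(2*I*pi/5))*conj(exp(2*I*pi/5)) + 1*(1 + 3*exp(-2*I*pi/5) + exp(-4*I*pi/5) + exp(4*I*pi/5) + 2*exp(2*I*pi/5))*conj(exp(-2*I*pi/5)) + 1*(1 + 2*exp(-4*I*pi/5) + exp(-2*I*pi/5) + exp(2*I*pi/5) + 3*exp(4*I*pi/5))*conj(exp(4*I*pi/5))]
      = (1/5)[(8) + (3 + 2*exp(-2*I*pi/5) + exp(-4*I*pi/5) + exp(4*I*pi/5) + exp(2*I*pi/5)) + (3 + 2*exp(-4*I*pi/5) + exp(-2*I*pi/5) + exp(4*I*pi/5) + exp(2*I*pi/5)) + (3 + exp(-2*I*pi/5) + exp(-4*I*pi/5) + exp(2*I*pi/5) + 2*exp(4*I*pi/5)) + (3 + exp(-2*I*pi/5) + exp(-4*I*pi/5) + exp(4*I*pi/5) + 2*exp(2*I*pi/5))] = 15/5 = 3
  <chi_rho, chi_4> = (1/5)[1*(8)*conj(1) + 1*(1 + 3*exp(-4*I*pi/5) + exp(-2*I*pi/5) + exp(2*I*pi/5) + 2*exp(4*I*pi/5))*conj(exp(-2*I*pi/5)) + 1*(1 + 2*exp(-2*I*pi/5) + exp(-4*I*pi/5) + exp(4*I*pi/5) + 3*exp(2*I*pi/5))*conj(exp(-4*I*pi/5)) + 1*(1 + 3*exp(-2*I*pi/5) + exp(-4*I*pi/5) + exp(4*I*pi/5) + 2*exp(2*I*pi/5))*conj(exp(4*I*pi/5)) + 1*(1 + 2*exp(-4*I*pi/5) + exp(-2*I*pi/5) + exp(2*I*pi/5) + 3*exp(4*I*pi/5))*conj(exp(2*I*pi/5))]
      = (1/5)[(8) + (1 + 3*exp(-2*I*pi/5) + 2*exp(-4*I*pi/5) + exp(4*I*pi/5) + exp(2*I*pi/5)) + (1 + 3*exp(-4*I*pi/5) + exp(-2*I*pi/5) + exp(4*I*pi/5) + 2*exp(2*I*pi/5)) + (1 + 2*exp(-2*I*pi/5) + exp(-4*I*pi/5) + exp(2*I*pi/5) + 3*exp(4*I*pi/5)) + (1 + exp(-2*I*pi/5) + exp(-4*I*pi/5) + 2*exp(4*I*pi/5) + 3*exp(2*I*pi/5))] = 5/5 = 1
(Exp terms are combined using exp(i*s)*conj(exp(i*t)) = exp(i*(s-t)), and sums of them are collapsed using the identity that for every m > 1 the m distinct m-th roots of unity sum to 0, e.g. 1 + exp(2*I*pi/3) + exp(-2*I*pi/3) = 0.)
Dimension check: dim(rho) = sum (mult * dim) = 1*1 + 1*1 + 2*1 + 3*1 + 1*1 = 8 = chi_rho(e) = 8.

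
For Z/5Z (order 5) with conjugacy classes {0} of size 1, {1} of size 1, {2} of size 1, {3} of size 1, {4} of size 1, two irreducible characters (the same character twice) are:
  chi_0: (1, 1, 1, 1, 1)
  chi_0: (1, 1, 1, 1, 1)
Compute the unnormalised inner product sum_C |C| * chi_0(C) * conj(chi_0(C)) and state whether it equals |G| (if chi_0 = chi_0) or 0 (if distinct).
Sum = 5 = |G| = 5; so <chi_0, chi_0> = 1 (norm-1 confirms irreducibility).

Derivation: Compute term by term over conjugacy classes (|C| * chi_0(C) * conj(chi_0(C))):
  1*(1)*conj(1) + 1*(1)*conj(1) + 1*(1)*conj(1) + 1*(1)*conj(1) + 1*(1)*conj(1)
  = (1) + (1) + (1) + (1) + (1)
  = 5.
(Exp terms are combined using exp(i*s)*conj(exp(i*t)) = exp(i*(s-t)), and sums of them are collapsed using the identity that for every m > 1 the m distinct m-th roots of unity sum to 0, e.g. 1 + exp(2*I*pi/3) + exp(-2*I*pi/3) = 0.)
Dividing by |G| = 5 gives 5/5 = 1, matching the row-orthogonality relation <chi_0, chi_0> = [chi_0 = chi_0].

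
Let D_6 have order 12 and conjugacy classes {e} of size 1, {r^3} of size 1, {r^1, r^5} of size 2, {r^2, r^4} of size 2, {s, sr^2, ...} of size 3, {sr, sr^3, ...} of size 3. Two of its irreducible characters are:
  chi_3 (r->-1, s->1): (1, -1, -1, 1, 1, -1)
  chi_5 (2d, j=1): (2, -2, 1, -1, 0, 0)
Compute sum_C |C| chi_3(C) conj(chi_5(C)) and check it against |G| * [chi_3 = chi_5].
Sum = 0; so <chi_3, chi_5> = 0 (distinct irreducibles are orthogonal).

Argument: Compute term by term over conjugacy classes (|C| * chi_3(C) * conj(chi_5(C))):
  1*(1)*conj(2) + 1*(-1)*conj(-2) + 2*(-1)*conj(1) + 2*(1)*conj(-1) + 3*(1)*conj(0) + 3*(-1)*conj(0)
  = (2) + (2) + (-2) + (-2) + (0) + (0)
  = 0.
Dividing by |G| = 12 gives 0/12 = 0, matching the row-orthogonality relation <chi_3, chi_5> = [chi_3 = chi_5].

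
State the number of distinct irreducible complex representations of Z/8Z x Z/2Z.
16

Details: The number of irreducible complex representations of a finite group equals its number of conjugacy classes. Z/8Z x Z/2Z is abelian of order 16, so every element is its own conjugacy class: 16 classes, so Z/8Z x Z/2Z (order 16) has exactly 16 irreducible complex representations.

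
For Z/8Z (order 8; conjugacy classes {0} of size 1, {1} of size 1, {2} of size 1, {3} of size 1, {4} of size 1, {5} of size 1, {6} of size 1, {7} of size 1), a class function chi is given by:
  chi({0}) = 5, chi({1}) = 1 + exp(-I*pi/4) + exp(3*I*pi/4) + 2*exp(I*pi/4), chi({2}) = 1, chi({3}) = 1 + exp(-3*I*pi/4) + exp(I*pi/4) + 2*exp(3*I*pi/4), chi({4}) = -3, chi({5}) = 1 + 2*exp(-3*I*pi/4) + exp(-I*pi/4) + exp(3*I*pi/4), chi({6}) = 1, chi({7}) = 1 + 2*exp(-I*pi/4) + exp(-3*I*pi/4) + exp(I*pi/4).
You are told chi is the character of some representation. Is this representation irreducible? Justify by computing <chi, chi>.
Not irreducible (reducible): <chi, chi> = 7 > 1.

Solution. <chi, chi> = (1/|G|) sum_C |C| * |chi(C)|^2 = (1/8)[1*|5|^2 + 1*|1 + exp(-I*pi/4) + exp(3*I*pi/4) + 2*exp(I*pi/4)|^2 + 1*|1|^2 + 1*|1 + exp(-3*I*pi/4) + exp(I*pi/4) + 2*exp(3*I*pi/4)|^2 + 1*|-3|^2 + 1*|1 + 2*exp(-3*I*pi/4) + exp(-I*pi/4) + exp(3*I*pi/4)|^2 + 1*|1|^2 + 1*|1 + 2*exp(-I*pi/4) + exp(-3*I*pi/4) + exp(I*pi/4)|^2]
  = (1/8)[(25) + (5 + 3*exp(-I*pi/4) + exp(-3*I*pi/4) + exp(3*I*pi/4) + 3*exp(I*pi/4)) + (1) + (5 + 3*exp(-3*I*pi/4) + exp(-I*pi/4) + exp(I*pi/4) + 3*exp(3*I*pi/4)) + (9) + (5 + 3*exp(-3*I*pi/4) + exp(-I*pi/4) + exp(I*pi/4) + 3*exp(3*I*pi/4)) + (1) + (5 + 3*exp(-I*pi/4) + exp(-3*I*pi/4) + exp(3*I*pi/4) + 3*exp(I*pi/4))] = 56/8 = 7.
(Exp terms are combined using exp(i*s)*conj(exp(i*t)) = exp(i*(s-t)), and sums of them are collapsed using the identity that for every m > 1 the m distinct m-th roots of unity sum to 0, e.g. 1 + exp(2*I*pi/3) + exp(-2*I*pi/3) = 0.)
A character is irreducible iff <chi, chi> = 1, so this representation is reducible.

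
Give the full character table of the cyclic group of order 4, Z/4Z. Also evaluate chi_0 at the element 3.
Character table of Z/4Z (irreps indexed chi_0,...,chi_3 with chi_k(m) = zeta_4^(k*m), zeta_4 = exp(2*pi*i/4)):
  irrep \ class  {0} (size 1)  {1} (size 1)  {2} (size 1)  {3} (size 1)
  chi_0          1             1             1             1           
  chi_1          1             I             -1            -I          
  chi_2          1             -1            1             -1          
  chi_3          1             -I            -1            I           

Spot check: chi_0(3) = zeta_4^(0*3) = zeta_4^0 = 1.

Details: Z/4Z is abelian, so all 4 irreducible complex representations are 1-dimensional. They are given by chi_k(m) = zeta_4^(k*m) for k = 0,...,3. Row orthogonality: sum_m chi_k(m) conj(chi_l(m)) = 4 * [k = l].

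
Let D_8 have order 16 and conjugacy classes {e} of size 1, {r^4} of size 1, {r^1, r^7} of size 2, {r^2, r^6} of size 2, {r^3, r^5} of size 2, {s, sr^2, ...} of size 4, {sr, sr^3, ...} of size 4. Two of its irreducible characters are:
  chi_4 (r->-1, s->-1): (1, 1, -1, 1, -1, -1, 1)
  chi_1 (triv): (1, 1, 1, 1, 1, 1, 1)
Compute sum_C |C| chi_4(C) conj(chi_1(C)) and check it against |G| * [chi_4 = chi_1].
Sum = 0; so <chi_4, chi_1> = 0 (distinct irreducibles are orthogonal).

Why: Compute term by term over conjugacy classes (|C| * chi_4(C) * conj(chi_1(C))):
  1*(1)*conj(1) + 1*(1)*conj(1) + 2*(-1)*conj(1) + 2*(1)*conj(1) + 2*(-1)*conj(1) + 4*(-1)*conj(1) + 4*(1)*conj(1)
  = (1) + (1) + (-2) + (2) + (-2) + (-4) + (4)
  = 0.
Dividing by |G| = 16 gives 0/16 = 0, matching the row-orthogonality relation <chi_4, chi_1> = [chi_4 = chi_1].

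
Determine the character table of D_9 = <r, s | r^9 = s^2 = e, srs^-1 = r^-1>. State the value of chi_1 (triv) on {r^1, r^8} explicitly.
Conjugacy classes: {e} of size 1, {r^1, r^8} of size 2, {r^2, r^7} of size 2, {r^3, r^6} of size 2, {r^4, r^5} of size 2, {s, sr, ..., sr^8} of size 9.
Character table:
  irrep \ class              {e} (size 1)  {r^1, r^8} (size 2)  {r^2, r^7} (size 2)  {r^3, r^6} (size 2)  {r^4, r^5} (size 2)  {s, sr, ..., sr^8} (size 9)
  chi_1 (triv)               1             1                    1                    1                    1                    1                          
  chi_2 (sign: r->1, s->-1)  1             1                    1                    1                    1                    -1                         
  chi_3 (2d, j=1)            2             2*cos(2*pi/9)        2*cos(4*pi/9)        -1                   -2*cos(pi/9)         0                          
  chi_4 (2d, j=2)            2             2*cos(4*pi/9)        -2*cos(pi/9)         -1                   2*cos(2*pi/9)        0                          
  chi_5 (2d, j=3)            2             -1                   -1                   2                    -1                   0                          
  chi_6 (2d, j=4)            2             -2*cos(pi/9)         2*cos(2*pi/9)        -1                   2*cos(4*pi/9)        0                          

Spot check: chi_1 (triv) on {r^1, r^8} = 1.

D_9 has order 2*9 = 18 with 6 conjugacy classes, hence 6 irreducibles. Sum of squared dims 1 + 1 + 4 + 4 + 4 + 4 = 18 = |G|. Linear characters come from the abelianisation; the 2-dimensional irreps have character r^k -> 2*cos(2*pi*j*k/9), reflections -> 0.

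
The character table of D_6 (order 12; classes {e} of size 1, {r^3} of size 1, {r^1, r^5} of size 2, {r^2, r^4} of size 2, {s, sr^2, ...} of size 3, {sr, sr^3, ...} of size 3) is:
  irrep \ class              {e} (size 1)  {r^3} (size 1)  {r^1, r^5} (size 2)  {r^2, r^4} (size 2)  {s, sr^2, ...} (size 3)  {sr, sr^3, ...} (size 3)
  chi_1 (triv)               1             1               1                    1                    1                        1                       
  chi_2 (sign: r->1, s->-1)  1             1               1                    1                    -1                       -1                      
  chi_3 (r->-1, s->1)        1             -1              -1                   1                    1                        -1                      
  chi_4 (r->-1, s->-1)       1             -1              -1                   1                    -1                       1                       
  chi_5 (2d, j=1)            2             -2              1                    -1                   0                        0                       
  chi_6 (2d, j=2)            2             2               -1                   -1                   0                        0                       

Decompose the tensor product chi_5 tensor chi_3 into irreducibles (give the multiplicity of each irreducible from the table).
chi_5 tensor chi_3 = chi_6 (all other irreducibles have multiplicity 0).

The character of a tensor product is the pointwise product (chi_5 * chi_3)(C) = chi_5(C) * chi_3(C):
  {e}: (2)*(1), {r^3}: (-2)*(-1), {r^1, r^5}: (1)*(-1), {r^2, r^4}: (-1)*(1), {s, sr^2, ...}: (0)*(1), {sr, sr^3, ...}: (0)*(-1)
so (chi_5 * chi_3) takes values
  {e} -> 2, {r^3} -> 2, {r^1, r^5} -> -1, {r^2, r^4} -> -1, {s, sr^2, ...} -> 0, {sr, sr^3, ...} -> 0.
Now take the inner product of this character with each irreducible chi from the table, <chi_5*chi_3, chi> = (1/12) sum_C |C| (chi_5*chi_3)(C) conj(chi(C)):
  <chi_5*chi_3, chi_1> = (1/12)[1*(2)*conj(1) + 1*(2)*conj(1) + 2*(-1)*conj(1) + 2*(-1)*conj(1) + 3*(0)*conj(1) + 3*(0)*conj(1)]
      = (1/12)[(2) + (2) + (-2) + (-2) + (0) + (0)] = 0/12 = 0
  <chi_5*chi_3, chi_2> = (1/12)[1*(2)*conj(1) + 1*(2)*conj(1) + 2*(-1)*conj(1) + 2*(-1)*conj(1) + 3*(0)*conj(-1) + 3*(0)*conj(-1)]
      = (1/12)[(2) + (2) + (-2) + (-2) + (0) + (0)] = 0/12 = 0
  <chi_5*chi_3, chi_3> = (1/12)[1*(2)*conj(1) + 1*(2)*conj(-1) + 2*(-1)*conj(-1) + 2*(-1)*conj(1) + 3*(0)*conj(1) + 3*(0)*conj(-1)]
      = (1/12)[(2) + (-2) + (2) + (-2) + (0) + (0)] = 0/12 = 0
  <chi_5*chi_3, chi_4> = (1/12)[1*(2)*conj(1) + 1*(2)*conj(-1) + 2*(-1)*conj(-1) + 2*(-1)*conj(1) + 3*(0)*conj(-1) + 3*(0)*conj(1)]
      = (1/12)[(2) + (-2) + (2) + (-2) + (0) + (0)] = 0/12 = 0
  <chi_5*chi_3, chi_5> = (1/12)[1*(2)*conj(2) + 1*(2)*conj(-2) + 2*(-1)*conj(1) + 2*(-1)*conj(-1) + 3*(0)*conj(0) + 3*(0)*conj(0)]
      = (1/12)[(4) + (-4) + (-2) + (2) + (0) + (0)] = 0/12 = 0
  <chi_5*chi_3, chi_6> = (1/12)[1*(2)*conj(2) + 1*(2)*conj(2) + 2*(-1)*conj(-1) + 2*(-1)*conj(-1) + 3*(0)*conj(0) + 3*(0)*conj(0)]
      = (1/12)[(4) + (4) + (2) + (2) + (0) + (0)] = 12/12 = 1
Hence the multiplicities are chi_6: 1. Dimension check: dim(chi_5)*dim(chi_3) = 2*1 = 2 and sum (mult * dim) = 1*2 = 2.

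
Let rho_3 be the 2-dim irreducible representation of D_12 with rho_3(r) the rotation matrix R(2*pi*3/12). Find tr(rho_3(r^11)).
chi_{rho_3}(r^11) = 2*cos(2*pi*3*11/12) = 0

rho_3(r^11) is rotation by angle 2*pi*3*11/12, whose trace is 2*cos(2*pi*3*11/12) = 0.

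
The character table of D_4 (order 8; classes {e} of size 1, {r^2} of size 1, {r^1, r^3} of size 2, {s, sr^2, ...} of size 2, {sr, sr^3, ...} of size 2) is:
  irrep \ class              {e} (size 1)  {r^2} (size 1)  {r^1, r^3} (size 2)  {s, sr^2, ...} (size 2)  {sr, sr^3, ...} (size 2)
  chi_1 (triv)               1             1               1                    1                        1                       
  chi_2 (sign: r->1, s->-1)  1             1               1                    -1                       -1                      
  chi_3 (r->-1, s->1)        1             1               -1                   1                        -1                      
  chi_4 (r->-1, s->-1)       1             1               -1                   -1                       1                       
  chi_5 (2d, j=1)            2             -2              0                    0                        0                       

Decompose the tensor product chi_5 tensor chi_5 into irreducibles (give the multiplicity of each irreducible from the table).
chi_5 tensor chi_5 = chi_1 + chi_2 + chi_3 + chi_4 (all other irreducibles have multiplicity 0).

Explanation: The character of a tensor product is the pointwise product (chi_5 * chi_5)(C) = chi_5(C) * chi_5(C):
  {e}: (2)*(2), {r^2}: (-2)*(-2), {r^1, r^3}: (0)*(0), {s, sr^2, ...}: (0)*(0), {sr, sr^3, ...}: (0)*(0)
so (chi_5 * chi_5) takes values
  {e} -> 4, {r^2} -> 4, {r^1, r^3} -> 0, {s, sr^2, ...} -> 0, {sr, sr^3, ...} -> 0.
Now take the inner product of this character with each irreducible chi from the table, <chi_5*chi_5, chi> = (1/8) sum_C |C| (chi_5*chi_5)(C) conj(chi(C)):
  <chi_5*chi_5, chi_1> = (1/8)[1*(4)*conj(1) + 1*(4)*conj(1) + 2*(0)*conj(1) + 2*(0)*conj(1) + 2*(0)*conj(1)]
      = (1/8)[(4) + (4) + (0) + (0) + (0)] = 8/8 = 1
  <chi_5*chi_5, chi_2> = (1/8)[1*(4)*conj(1) + 1*(4)*conj(1) + 2*(0)*conj(1) + 2*(0)*conj(-1) + 2*(0)*conj(-1)]
      = (1/8)[(4) + (4) + (0) + (0) + (0)] = 8/8 = 1
  <chi_5*chi_5, chi_3> = (1/8)[1*(4)*conj(1) + 1*(4)*conj(1) + 2*(0)*conj(-1) + 2*(0)*conj(1) + 2*(0)*conj(-1)]
      = (1/8)[(4) + (4) + (0) + (0) + (0)] = 8/8 = 1
  <chi_5*chi_5, chi_4> = (1/8)[1*(4)*conj(1) + 1*(4)*conj(1) + 2*(0)*conj(-1) + 2*(0)*conj(-1) + 2*(0)*conj(1)]
      = (1/8)[(4) + (4) + (0) + (0) + (0)] = 8/8 = 1
  <chi_5*chi_5, chi_5> = (1/8)[1*(4)*conj(2) + 1*(4)*conj(-2) + 2*(0)*conj(0) + 2*(0)*conj(0) + 2*(0)*conj(0)]
      = (1/8)[(8) + (-8) + (0) + (0) + (0)] = 0/8 = 0
Hence the multiplicities are chi_1: 1, chi_2: 1, chi_3: 1, chi_4: 1. Dimension check: dim(chi_5)*dim(chi_5) = 2*2 = 4 and sum (mult * dim) = 1*1 + 1*1 + 1*1 + 1*1 = 4.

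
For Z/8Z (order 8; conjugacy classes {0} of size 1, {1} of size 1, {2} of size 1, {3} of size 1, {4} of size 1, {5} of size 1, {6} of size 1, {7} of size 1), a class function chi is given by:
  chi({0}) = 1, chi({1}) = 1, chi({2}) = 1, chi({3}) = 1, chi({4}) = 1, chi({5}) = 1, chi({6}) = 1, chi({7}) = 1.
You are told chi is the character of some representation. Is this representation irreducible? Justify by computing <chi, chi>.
Irreducible: <chi, chi> = 1.

Explanation: <chi, chi> = (1/|G|) sum_C |C| * |chi(C)|^2 = (1/8)[1*|1|^2 + 1*|1|^2 + 1*|1|^2 + 1*|1|^2 + 1*|1|^2 + 1*|1|^2 + 1*|1|^2 + 1*|1|^2]
  = (1/8)[(1) + (1) + (1) + (1) + (1) + (1) + (1) + (1)] = 8/8 = 1.
(Exp terms are combined using exp(i*s)*conj(exp(i*t)) = exp(i*(s-t)), and sums of them are collapsed using the identity that for every m > 1 the m distinct m-th roots of unity sum to 0, e.g. 1 + exp(2*I*pi/3) + exp(-2*I*pi/3) = 0.)
A character is irreducible iff <chi, chi> = 1, so this representation is irreducible.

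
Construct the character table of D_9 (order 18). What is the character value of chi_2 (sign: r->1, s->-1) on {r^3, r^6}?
Conjugacy classes: {e} of size 1, {r^1, r^8} of size 2, {r^2, r^7} of size 2, {r^3, r^6} of size 2, {r^4, r^5} of size 2, {s, sr, ..., sr^8} of size 9.
Character table:
  irrep \ class              {e} (size 1)  {r^1, r^8} (size 2)  {r^2, r^7} (size 2)  {r^3, r^6} (size 2)  {r^4, r^5} (size 2)  {s, sr, ..., sr^8} (size 9)
  chi_1 (triv)               1             1                    1                    1                    1                    1                          
  chi_2 (sign: r->1, s->-1)  1             1                    1                    1                    1                    -1                         
  chi_3 (2d, j=1)            2             2*cos(2*pi/9)        2*cos(4*pi/9)        -1                   -2*cos(pi/9)         0                          
  chi_4 (2d, j=2)            2             2*cos(4*pi/9)        -2*cos(pi/9)         -1                   2*cos(2*pi/9)        0                          
  chi_5 (2d, j=3)            2             -1                   -1                   2                    -1                   0                          
  chi_6 (2d, j=4)            2             -2*cos(pi/9)         2*cos(2*pi/9)        -1                   2*cos(4*pi/9)        0                          

Spot check: chi_2 (sign: r->1, s->-1) on {r^3, r^6} = 1.

Explanation: D_9 has order 2*9 = 18 with 6 conjugacy classes, hence 6 irreducibles. Sum of squared dims 1 + 1 + 4 + 4 + 4 + 4 = 18 = |G|. Linear characters come from the abelianisation; the 2-dimensional irreps have character r^k -> 2*cos(2*pi*j*k/9), reflections -> 0.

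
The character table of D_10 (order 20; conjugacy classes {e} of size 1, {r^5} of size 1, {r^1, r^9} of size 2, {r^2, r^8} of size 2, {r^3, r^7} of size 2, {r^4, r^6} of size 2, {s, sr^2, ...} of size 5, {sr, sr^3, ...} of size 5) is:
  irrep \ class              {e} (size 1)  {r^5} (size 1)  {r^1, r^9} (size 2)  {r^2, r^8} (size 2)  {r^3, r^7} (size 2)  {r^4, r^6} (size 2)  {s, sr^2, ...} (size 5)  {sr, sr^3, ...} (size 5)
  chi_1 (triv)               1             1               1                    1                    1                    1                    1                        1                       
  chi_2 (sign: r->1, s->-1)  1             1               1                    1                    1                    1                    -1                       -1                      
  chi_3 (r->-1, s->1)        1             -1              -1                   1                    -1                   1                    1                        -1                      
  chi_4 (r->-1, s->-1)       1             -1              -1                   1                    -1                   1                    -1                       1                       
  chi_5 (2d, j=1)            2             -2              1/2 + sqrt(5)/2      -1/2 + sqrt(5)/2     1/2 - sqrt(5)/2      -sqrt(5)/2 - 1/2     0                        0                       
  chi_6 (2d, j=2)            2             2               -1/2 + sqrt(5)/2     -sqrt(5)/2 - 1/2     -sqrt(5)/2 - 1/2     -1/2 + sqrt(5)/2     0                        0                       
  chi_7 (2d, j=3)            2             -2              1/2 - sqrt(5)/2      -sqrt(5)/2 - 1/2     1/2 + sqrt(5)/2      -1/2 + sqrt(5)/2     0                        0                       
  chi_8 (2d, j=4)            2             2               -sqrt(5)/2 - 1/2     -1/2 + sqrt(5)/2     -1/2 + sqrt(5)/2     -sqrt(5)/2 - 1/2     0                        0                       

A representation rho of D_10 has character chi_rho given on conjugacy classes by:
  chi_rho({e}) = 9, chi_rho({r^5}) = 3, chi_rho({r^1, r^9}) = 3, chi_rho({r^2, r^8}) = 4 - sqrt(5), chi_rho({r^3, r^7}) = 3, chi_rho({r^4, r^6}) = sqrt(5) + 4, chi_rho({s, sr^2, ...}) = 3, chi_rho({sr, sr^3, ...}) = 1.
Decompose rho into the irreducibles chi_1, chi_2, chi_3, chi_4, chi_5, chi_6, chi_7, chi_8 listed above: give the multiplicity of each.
Multiplicities: chi_1: 3, chi_2: 1, chi_3: 1, chi_4: 0, chi_5: 0, chi_6: 1, chi_7: 1, chi_8: 0.

Details: Use <chi_rho, chi> = (1/|G|) sum_C |C| * chi_rho(C) * conj(chi(C)) with |G| = 20 for each irreducible chi in the table:
  <chi_rho, chi_1> = (1/20)[1*(9)*conj(1) + 1*(3)*conj(1) + 2*(3)*conj(1) + 2*(4 - sqrt(5))*conj(1) + 2*(3)*conj(1) + 2*(sqrt(5) + 4)*conj(1) + 5*(3)*conj(1) + 5*(1)*conj(1)]
      = (1/20)[(9) + (3) + (6) + (8 - 2*sqrt(5)) + (6) + (2*sqrt(5) + 8) + (15) + (5)] = 60/20 = 3
  <chi_rho, chi_2> = (1/20)[1*(9)*conj(1) + 1*(3)*conj(1) + 2*(3)*conj(1) + 2*(4 - sqrt(5))*conj(1) + 2*(3)*conj(1) + 2*(sqrt(5) + 4)*conj(1) + 5*(3)*conj(-1) + 5*(1)*conj(-1)]
      = (1/20)[(9) + (3) + (6) + (8 - 2*sqrt(5)) + (6) + (2*sqrt(5) + 8) + (-15) + (-5)] = 20/20 = 1
  <chi_rho, chi_3> = (1/20)[1*(9)*conj(1) + 1*(3)*conj(-1) + 2*(3)*conj(-1) + 2*(4 - sqrt(5))*conj(1) + 2*(3)*conj(-1) + 2*(sqrt(5) + 4)*conj(1) + 5*(3)*conj(1) + 5*(1)*conj(-1)]
      = (1/20)[(9) + (-3) + (-6) + (8 - 2*sqrt(5)) + (-6) + (2*sqrt(5) + 8) + (15) + (-5)] = 20/20 = 1
  <chi_rho, chi_4> = (1/20)[1*(9)*conj(1) + 1*(3)*conj(-1) + 2*(3)*conj(-1) + 2*(4 - sqrt(5))*conj(1) + 2*(3)*conj(-1) + 2*(sqrt(5) + 4)*conj(1) + 5*(3)*conj(-1) + 5*(1)*conj(1)]
      = (1/20)[(9) + (-3) + (-6) + (8 - 2*sqrt(5)) + (-6) + (2*sqrt(5) + 8) + (-15) + (5)] = 0/20 = 0
  <chi_rho, chi_5> = (1/20)[1*(9)*conj(2) + 1*(3)*conj(-2) + 2*(3)*conj(1/2 + sqrt(5)/2) + 2*(4 - sqrt(5))*conj(-1/2 + sqrt(5)/2) + 2*(3)*conj(1/2 - sqrt(5)/2) + 2*(sqrt(5) + 4)*conj(-sqrt(5)/2 - 1/2) + 5*(3)*conj(0) + 5*(1)*conj(0)]
      = (1/20)[(18) + (-6) + (3 + 3*sqrt(5)) + (-9 + 5*sqrt(5)) + (3 - 3*sqrt(5)) + (-5*sqrt(5) - 9) + (0) + (0)] = 0/20 = 0
  <chi_rho, chi_6> = (1/20)[1*(9)*conj(2) + 1*(3)*conj(2) + 2*(3)*conj(-1/2 + sqrt(5)/2) + 2*(4 - sqrt(5))*conj(-sqrt(5)/2 - 1/2) + 2*(3)*conj(-sqrt(5)/2 - 1/2) + 2*(sqrt(5) + 4)*conj(-1/2 + sqrt(5)/2) + 5*(3)*conj(0) + 5*(1)*conj(0)]
      = (1/20)[(18) + (6) + (-3 + 3*sqrt(5)) + (1 - 3*sqrt(5)) + (-3*sqrt(5) - 3) + (1 + 3*sqrt(5)) + (0) + (0)] = 20/20 = 1
  <chi_rho, chi_7> = (1/20)[1*(9)*conj(2) + 1*(3)*conj(-2) + 2*(3)*conj(1/2 - sqrt(5)/2) + 2*(4 - sqrt(5))*conj(-sqrt(5)/2 - 1/2) + 2*(3)*conj(1/2 + sqrt(5)/2) + 2*(sqrt(5) + 4)*conj(-1/2 + sqrt(5)/2) + 5*(3)*conj(0) + 5*(1)*conj(0)]
      = (1/20)[(18) + (-6) + (3 - 3*sqrt(5)) + (1 - 3*sqrt(5)) + (3 + 3*sqrt(5)) + (1 + 3*sqrt(5)) + (0) + (0)] = 20/20 = 1
  <chi_rho, chi_8> = (1/20)[1*(9)*conj(2) + 1*(3)*conj(2) + 2*(3)*conj(-sqrt(5)/2 - 1/2) + 2*(4 - sqrt(5))*conj(-1/2 + sqrt(5)/2) + 2*(3)*conj(-1/2 + sqrt(5)/2) + 2*(sqrt(5) + 4)*conj(-sqrt(5)/2 - 1/2) + 5*(3)*conj(0) + 5*(1)*conj(0)]
      = (1/20)[(18) + (6) + (-3*sqrt(5) - 3) + (-9 + 5*sqrt(5)) + (-3 + 3*sqrt(5)) + (-5*sqrt(5) - 9) + (0) + (0)] = 0/20 = 0
Dimension check: dim(rho) = sum (mult * dim) = 3*1 + 1*1 + 1*1 + 0*1 + 0*2 + 1*2 + 1*2 + 0*2 = 9 = chi_rho(e) = 9.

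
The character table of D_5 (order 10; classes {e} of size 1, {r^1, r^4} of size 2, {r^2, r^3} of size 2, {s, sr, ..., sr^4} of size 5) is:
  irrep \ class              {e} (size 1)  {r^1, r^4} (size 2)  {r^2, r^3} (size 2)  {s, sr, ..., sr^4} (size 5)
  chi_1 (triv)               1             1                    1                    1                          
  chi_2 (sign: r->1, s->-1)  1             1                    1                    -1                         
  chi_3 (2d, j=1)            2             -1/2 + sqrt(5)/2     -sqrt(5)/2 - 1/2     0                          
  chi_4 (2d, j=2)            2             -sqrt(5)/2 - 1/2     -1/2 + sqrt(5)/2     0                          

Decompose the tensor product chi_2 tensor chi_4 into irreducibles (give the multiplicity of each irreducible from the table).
chi_2 tensor chi_4 = chi_4 (all other irreducibles have multiplicity 0).

Derivation: The character of a tensor product is the pointwise product (chi_2 * chi_4)(C) = chi_2(C) * chi_4(C):
  {e}: (1)*(2), {r^1, r^4}: (1)*(-sqrt(5)/2 - 1/2), {r^2, r^3}: (1)*(-1/2 + sqrt(5)/2), {s, sr, ..., sr^4}: (-1)*(0)
so (chi_2 * chi_4) takes values
  {e} -> 2, {r^1, r^4} -> -sqrt(5)/2 - 1/2, {r^2, r^3} -> -1/2 + sqrt(5)/2, {s, sr, ..., sr^4} -> 0.
Now take the inner product of this character with each irreducible chi from the table, <chi_2*chi_4, chi> = (1/10) sum_C |C| (chi_2*chi_4)(C) conj(chi(C)):
  <chi_2*chi_4, chi_1> = (1/10)[1*(2)*conj(1) + 2*(-sqrt(5)/2 - 1/2)*conj(1) + 2*(-1/2 + sqrt(5)/2)*conj(1) + 5*(0)*conj(1)]
      = (1/10)[(2) + (-sqrt(5) - 1) + (-1 + sqrt(5)) + (0)] = 0/10 = 0
  <chi_2*chi_4, chi_2> = (1/10)[1*(2)*conj(1) + 2*(-sqrt(5)/2 - 1/2)*conj(1) + 2*(-1/2 + sqrt(5)/2)*conj(1) + 5*(0)*conj(-1)]
      = (1/10)[(2) + (-sqrt(5) - 1) + (-1 + sqrt(5)) + (0)] = 0/10 = 0
  <chi_2*chi_4, chi_3> = (1/10)[1*(2)*conj(2) + 2*(-sqrt(5)/2 - 1/2)*conj(-1/2 + sqrt(5)/2) + 2*(-1/2 + sqrt(5)/2)*conj(-sqrt(5)/2 - 1/2) + 5*(0)*conj(0)]
      = (1/10)[(4) + (-2) + (-2) + (0)] = 0/10 = 0
  <chi_2*chi_4, chi_4> = (1/10)[1*(2)*conj(2) + 2*(-sqrt(5)/2 - 1/2)*conj(-sqrt(5)/2 - 1/2) + 2*(-1/2 + sqrt(5)/2)*conj(-1/2 + sqrt(5)/2) + 5*(0)*conj(0)]
      = (1/10)[(4) + (sqrt(5) + 3) + (3 - sqrt(5)) + (0)] = 10/10 = 1
Hence the multiplicities are chi_4: 1. Dimension check: dim(chi_2)*dim(chi_4) = 1*2 = 2 and sum (mult * dim) = 1*2 = 2.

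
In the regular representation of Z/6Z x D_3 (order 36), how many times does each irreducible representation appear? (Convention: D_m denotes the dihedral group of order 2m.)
Each irreducible V_i of dimension d_i appears with multiplicity d_i, i.e. rho_reg = (direct sum over all irreducibles V_i) d_i V_i. The irreducible dimensions for Z/6Z x D_3 are 1, 1, 1, 1, 1, 1, 1, 1, 1, 1, 1, 1, 2, 2, 2, 2, 2, 2: 12 irreducibles of dimension 1, each with multiplicity 1; 6 irreducibles of dimension 2, each with multiplicity 2. Total dimension 12*1*1 + 6*2*2 = 36 = |G|.

Explanation: General theorem: in the regular representation of a finite group G, each irreducible appears with multiplicity equal to its dimension. Check: dim(rho_reg) = sum d_i^2 = 1 + 1 + 1 + 1 + 1 + 1 + 1 + 1 + 1 + 1 + 1 + 1 + 4 + 4 + 4 + 4 + 4 + 4 = 36 = |G|.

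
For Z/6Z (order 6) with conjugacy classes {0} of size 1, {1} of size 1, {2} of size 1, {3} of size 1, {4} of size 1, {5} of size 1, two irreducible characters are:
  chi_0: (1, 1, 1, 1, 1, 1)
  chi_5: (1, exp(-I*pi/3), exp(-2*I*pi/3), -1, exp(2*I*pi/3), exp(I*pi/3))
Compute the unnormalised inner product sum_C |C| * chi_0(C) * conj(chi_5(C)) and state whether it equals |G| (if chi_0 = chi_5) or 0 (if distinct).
Sum = 0; so <chi_0, chi_5> = 0 (distinct irreducibles are orthogonal).

Argument: Compute term by term over conjugacy classes (|C| * chi_0(C) * conj(chi_5(C))):
  1*(1)*conj(1) + 1*(1)*conj(exp(-I*pi/3)) + 1*(1)*conj(exp(-2*I*pi/3)) + 1*(1)*conj(-1) + 1*(1)*conj(exp(2*I*pi/3)) + 1*(1)*conj(exp(I*pi/3))
  = (1) + (exp(I*pi/3)) + (exp(2*I*pi/3)) + (-1) + (exp(-2*I*pi/3)) + (exp(-I*pi/3))
  = 0.
(Exp terms are combined using exp(i*s)*conj(exp(i*t)) = exp(i*(s-t)), and sums of them are collapsed using the identity that for every m > 1 the m distinct m-th roots of unity sum to 0, e.g. 1 + exp(2*I*pi/3) + exp(-2*I*pi/3) = 0.)
Dividing by |G| = 6 gives 0/6 = 0, matching the row-orthogonality relation <chi_0, chi_5> = [chi_0 = chi_5].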